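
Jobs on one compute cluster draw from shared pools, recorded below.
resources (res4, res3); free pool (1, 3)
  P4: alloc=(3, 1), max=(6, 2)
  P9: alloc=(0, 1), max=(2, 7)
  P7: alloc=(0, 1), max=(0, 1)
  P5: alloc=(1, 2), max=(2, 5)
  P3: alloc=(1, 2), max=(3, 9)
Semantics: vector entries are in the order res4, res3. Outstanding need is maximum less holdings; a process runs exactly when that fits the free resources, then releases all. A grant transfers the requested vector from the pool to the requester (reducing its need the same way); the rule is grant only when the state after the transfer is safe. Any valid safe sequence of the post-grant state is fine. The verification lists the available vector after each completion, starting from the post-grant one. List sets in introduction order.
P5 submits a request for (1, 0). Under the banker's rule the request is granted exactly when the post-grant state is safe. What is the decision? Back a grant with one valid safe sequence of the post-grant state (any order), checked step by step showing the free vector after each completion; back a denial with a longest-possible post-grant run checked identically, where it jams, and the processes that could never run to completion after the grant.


GRANT: granting preserves safety; a valid post-grant sequence is P5, P7, P9, P3, P4.
Key observation: after the grant the pool drops to (0, 3), which still lets P5 finish first and unwind the rest.
Step-by-step check of the post-grant state:
  pool = (0, 3)
  run P5 (needs (0, 3), free (0, 3)); after release of (2, 2) the pool is (2, 5)
  run P7 (needs (0, 0), free (2, 5)); after release of (0, 1) the pool is (2, 6)
  run P9 (needs (2, 6), free (2, 6)); after release of (0, 1) the pool is (2, 7)
  run P3 (needs (2, 7), free (2, 7)); after release of (1, 2) the pool is (3, 9)
  run P4 (needs (3, 1), free (3, 9)); after release of (3, 1) the pool is (6, 10)


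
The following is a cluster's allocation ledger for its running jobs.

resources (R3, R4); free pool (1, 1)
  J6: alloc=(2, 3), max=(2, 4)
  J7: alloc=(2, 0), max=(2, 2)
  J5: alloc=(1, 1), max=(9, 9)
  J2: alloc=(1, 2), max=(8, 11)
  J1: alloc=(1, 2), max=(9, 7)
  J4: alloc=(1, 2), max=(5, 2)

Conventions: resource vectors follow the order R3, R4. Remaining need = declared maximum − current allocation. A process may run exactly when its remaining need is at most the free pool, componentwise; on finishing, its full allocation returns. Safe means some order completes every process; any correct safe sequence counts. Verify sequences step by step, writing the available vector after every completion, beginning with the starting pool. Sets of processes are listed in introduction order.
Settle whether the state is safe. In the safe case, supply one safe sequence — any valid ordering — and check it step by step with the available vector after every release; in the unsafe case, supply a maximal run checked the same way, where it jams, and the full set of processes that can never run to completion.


The state is UNSAFE.
Key observation: the pool after J6, J7, J4 is (6, 6); every surviving request exceeds it in R3, so progress ends there.
The run J6, J7, J4 cannot be extended any further. Verifying each step:
  pool = (1, 1)
  run J6 (needs (0, 1), free (1, 1)); after release of (2, 3) the pool is (3, 4)
  run J7 (needs (0, 2), free (3, 4)); after release of (2, 0) the pool is (5, 4)
  run J4 (needs (4, 0), free (5, 4)); after release of (1, 2) the pool is (6, 6)
  blocked: J5 wants (8, 8), pool (6, 6) — not enough R3 and R4
  blocked: J2 wants (7, 9), pool (6, 6) — not enough R3 and R4
  blocked: J1 wants (8, 5), pool (6, 6) — not enough R3
Permanently blocked: J5, J2 and J1.


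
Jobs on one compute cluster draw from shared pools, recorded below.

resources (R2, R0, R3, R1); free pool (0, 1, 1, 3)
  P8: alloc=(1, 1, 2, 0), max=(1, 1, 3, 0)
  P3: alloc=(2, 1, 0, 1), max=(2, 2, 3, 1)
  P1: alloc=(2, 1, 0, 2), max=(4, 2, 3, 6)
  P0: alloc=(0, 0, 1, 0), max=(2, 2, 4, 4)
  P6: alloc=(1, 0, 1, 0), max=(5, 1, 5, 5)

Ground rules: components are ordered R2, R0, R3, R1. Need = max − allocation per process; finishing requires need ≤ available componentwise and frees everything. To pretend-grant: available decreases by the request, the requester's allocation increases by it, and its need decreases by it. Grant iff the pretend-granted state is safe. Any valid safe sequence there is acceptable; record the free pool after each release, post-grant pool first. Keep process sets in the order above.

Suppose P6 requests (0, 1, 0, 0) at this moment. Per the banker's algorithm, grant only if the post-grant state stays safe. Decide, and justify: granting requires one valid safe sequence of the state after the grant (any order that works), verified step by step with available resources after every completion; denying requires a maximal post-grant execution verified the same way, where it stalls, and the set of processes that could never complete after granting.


GRANT — the state after the grant stays safe, e.g. via P8, P3, P1, P0, P6.
Key observation: the transfer keeps a workable pool ((0, 0, 1, 3)); P8 starts the safe sequence.
Check on the post-grant state, step by step:
  pool = (0, 0, 1, 3)
  run P8 (needs (0, 0, 1, 0), free (0, 0, 1, 3)); after release of (1, 1, 2, 0) the pool is (1, 1, 3, 3)
  run P3 (needs (0, 1, 3, 0), free (1, 1, 3, 3)); after release of (2, 1, 0, 1) the pool is (3, 2, 3, 4)
  run P1 (needs (2, 1, 3, 4), free (3, 2, 3, 4)); after release of (2, 1, 0, 2) the pool is (5, 3, 3, 6)
  run P0 (needs (2, 2, 3, 4), free (5, 3, 3, 6)); after release of (0, 0, 1, 0) the pool is (5, 3, 4, 6)
  run P6 (needs (4, 0, 4, 5), free (5, 3, 4, 6)); after release of (1, 1, 1, 0) the pool is (6, 4, 5, 6)


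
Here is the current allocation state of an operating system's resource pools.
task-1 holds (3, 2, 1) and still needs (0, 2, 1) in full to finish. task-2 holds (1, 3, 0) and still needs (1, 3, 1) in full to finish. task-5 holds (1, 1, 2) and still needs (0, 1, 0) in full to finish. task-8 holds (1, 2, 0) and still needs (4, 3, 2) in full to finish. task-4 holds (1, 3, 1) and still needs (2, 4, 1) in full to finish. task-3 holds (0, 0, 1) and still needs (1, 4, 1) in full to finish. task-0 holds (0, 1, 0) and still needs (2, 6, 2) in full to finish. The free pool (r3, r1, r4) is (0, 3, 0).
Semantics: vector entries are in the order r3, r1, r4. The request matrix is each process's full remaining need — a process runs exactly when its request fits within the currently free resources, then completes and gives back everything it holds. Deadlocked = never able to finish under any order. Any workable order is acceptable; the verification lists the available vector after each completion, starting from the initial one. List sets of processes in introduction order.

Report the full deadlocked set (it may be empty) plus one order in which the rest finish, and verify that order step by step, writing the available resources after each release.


Nothing here is deadlocked.
Key observation: there is always a runnable process — task-5 first — so the state unwinds completely.
A valid finishing order for the others: task-5, task-1, task-8, task-2, task-4, task-3, task-0. Verifying each step:
  pool = (0, 3, 0)
  task-5 needs (0, 1, 0) <= (0, 3, 0) -> finishes; pool += (1, 1, 2) = (1, 4, 2)
  task-1 needs (0, 2, 1) <= (1, 4, 2) -> finishes; pool += (3, 2, 1) = (4, 6, 3)
  task-8 needs (4, 3, 2) <= (4, 6, 3) -> finishes; pool += (1, 2, 0) = (5, 8, 3)
  task-2 needs (1, 3, 1) <= (5, 8, 3) -> finishes; pool += (1, 3, 0) = (6, 11, 3)
  task-4 needs (2, 4, 1) <= (6, 11, 3) -> finishes; pool += (1, 3, 1) = (7, 14, 4)
  task-3 needs (1, 4, 1) <= (7, 14, 4) -> finishes; pool += (0, 0, 1) = (7, 14, 5)
  task-0 needs (2, 6, 2) <= (7, 14, 5) -> finishes; pool += (0, 1, 0) = (7, 15, 5)


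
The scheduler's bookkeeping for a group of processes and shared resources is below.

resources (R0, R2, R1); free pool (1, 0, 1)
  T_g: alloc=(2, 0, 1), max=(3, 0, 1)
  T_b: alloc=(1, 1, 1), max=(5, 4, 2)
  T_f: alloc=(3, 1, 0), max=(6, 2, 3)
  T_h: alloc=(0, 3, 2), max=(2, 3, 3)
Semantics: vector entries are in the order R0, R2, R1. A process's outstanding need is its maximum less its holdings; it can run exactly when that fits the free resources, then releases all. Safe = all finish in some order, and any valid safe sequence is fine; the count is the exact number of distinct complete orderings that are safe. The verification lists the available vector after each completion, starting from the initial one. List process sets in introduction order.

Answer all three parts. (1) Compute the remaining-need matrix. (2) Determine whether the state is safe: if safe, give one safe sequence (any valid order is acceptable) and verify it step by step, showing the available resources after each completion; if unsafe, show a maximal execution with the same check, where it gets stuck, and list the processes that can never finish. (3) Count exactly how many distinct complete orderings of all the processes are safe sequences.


(1) Outstanding need per process (order R0, R2, R1):
  T_g: (1, 0, 0)
  T_b: (4, 3, 1)
  T_f: (3, 1, 3)
  T_h: (2, 0, 1)
(2) SAFE. One safe sequence: T_g, T_h, T_f, T_b.
Key observation: the order's first zero-slack moment is T_g ((1, 0, 0) needed, (1, 0, 1) free — a requested resource with nothing to spare).
Step-by-step check:
  pool = (1, 0, 1)
  run T_g (needs (1, 0, 0), free (1, 0, 1)); after release of (2, 0, 1) the pool is (3, 0, 2)
  run T_h (needs (2, 0, 1), free (3, 0, 2)); after release of (0, 3, 2) the pool is (3, 3, 4)
  run T_f (needs (3, 1, 3), free (3, 3, 4)); after release of (3, 1, 0) the pool is (6, 4, 4)
  run T_b (needs (4, 3, 1), free (6, 4, 4)); after release of (1, 1, 1) the pool is (7, 5, 5)
(3) Precisely 1 of the possible complete orderings is a safe sequence.


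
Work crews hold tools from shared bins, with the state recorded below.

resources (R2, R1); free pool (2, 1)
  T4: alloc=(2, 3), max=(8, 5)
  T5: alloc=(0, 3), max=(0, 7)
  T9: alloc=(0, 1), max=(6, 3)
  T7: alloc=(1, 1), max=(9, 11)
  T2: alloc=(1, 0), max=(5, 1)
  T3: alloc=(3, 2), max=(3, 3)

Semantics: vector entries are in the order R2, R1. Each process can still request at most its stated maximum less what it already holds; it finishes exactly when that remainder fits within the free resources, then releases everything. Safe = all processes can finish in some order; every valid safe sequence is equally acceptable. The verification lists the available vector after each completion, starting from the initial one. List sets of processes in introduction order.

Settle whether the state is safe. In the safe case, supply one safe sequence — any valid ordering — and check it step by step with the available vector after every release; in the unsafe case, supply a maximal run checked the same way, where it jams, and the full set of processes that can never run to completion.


SAFE, for example via the order T3, T2, T4, T9, T5, T7.
Key observation: at T3 the run first touches a limit — (0, 1) against (2, 1), exact on a resource it actually requests.
Verifying each step:
  pool = (2, 1)
  run T3 (needs (0, 1), free (2, 1)); after release of (3, 2) the pool is (5, 3)
  run T2 (needs (4, 1), free (5, 3)); after release of (1, 0) the pool is (6, 3)
  run T4 (needs (6, 2), free (6, 3)); after release of (2, 3) the pool is (8, 6)
  run T9 (needs (6, 2), free (8, 6)); after release of (0, 1) the pool is (8, 7)
  run T5 (needs (0, 4), free (8, 7)); after release of (0, 3) the pool is (8, 10)
  run T7 (needs (8, 10), free (8, 10)); after release of (1, 1) the pool is (9, 11)


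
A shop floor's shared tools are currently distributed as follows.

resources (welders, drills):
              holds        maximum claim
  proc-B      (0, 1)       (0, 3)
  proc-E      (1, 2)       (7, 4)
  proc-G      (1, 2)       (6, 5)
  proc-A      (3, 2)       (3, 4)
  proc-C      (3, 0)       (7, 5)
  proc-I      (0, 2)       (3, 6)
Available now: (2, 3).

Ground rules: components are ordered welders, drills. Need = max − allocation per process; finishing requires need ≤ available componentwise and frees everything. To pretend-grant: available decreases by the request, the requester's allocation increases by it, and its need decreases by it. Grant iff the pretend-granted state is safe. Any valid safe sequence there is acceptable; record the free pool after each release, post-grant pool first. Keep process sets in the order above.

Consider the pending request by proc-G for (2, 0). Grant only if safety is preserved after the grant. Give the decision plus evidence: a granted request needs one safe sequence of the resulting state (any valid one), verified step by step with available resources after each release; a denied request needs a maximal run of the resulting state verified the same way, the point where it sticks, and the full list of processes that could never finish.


GRANT — the state after the grant stays safe, e.g. via proc-A, proc-G, proc-I, proc-B, proc-C, proc-E.
Key observation: post-grant, (0, 3) remains, and an order beginning with proc-A completes everyone.
Step-by-step check of the post-grant state:
  pool = (0, 3)
  proc-A: need (0, 2) fits (0, 3); releases (3, 2), pool now (3, 5)
  proc-G: need (3, 3) fits (3, 5); releases (3, 2), pool now (6, 7)
  proc-I: need (3, 4) fits (6, 7); releases (0, 2), pool now (6, 9)
  proc-B: need (0, 2) fits (6, 9); releases (0, 1), pool now (6, 10)
  proc-C: need (4, 5) fits (6, 10); releases (3, 0), pool now (9, 10)
  proc-E: need (6, 2) fits (9, 10); releases (1, 2), pool now (10, 12)


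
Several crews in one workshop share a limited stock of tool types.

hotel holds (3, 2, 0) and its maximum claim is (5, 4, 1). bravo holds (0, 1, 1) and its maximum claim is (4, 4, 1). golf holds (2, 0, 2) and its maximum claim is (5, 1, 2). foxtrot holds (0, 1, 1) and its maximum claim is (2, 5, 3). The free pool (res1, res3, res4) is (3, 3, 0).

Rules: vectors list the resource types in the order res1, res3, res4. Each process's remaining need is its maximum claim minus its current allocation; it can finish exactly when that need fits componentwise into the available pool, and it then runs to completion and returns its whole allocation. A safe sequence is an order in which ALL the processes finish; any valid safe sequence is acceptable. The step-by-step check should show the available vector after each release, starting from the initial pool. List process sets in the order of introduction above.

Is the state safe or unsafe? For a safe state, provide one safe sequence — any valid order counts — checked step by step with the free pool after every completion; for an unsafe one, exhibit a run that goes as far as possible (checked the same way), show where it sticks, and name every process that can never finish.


The state is SAFE; one workable sequence: golf, hotel, bravo, foxtrot.
Key observation: the order's first zero-slack moment is golf ((3, 1, 0) needed, (3, 3, 0) free — a requested resource with nothing to spare).
Verifying each step:
  pool = (3, 3, 0)
  golf needs (3, 1, 0) <= (3, 3, 0) -> finishes; pool += (2, 0, 2) = (5, 3, 2)
  hotel needs (2, 2, 1) <= (5, 3, 2) -> finishes; pool += (3, 2, 0) = (8, 5, 2)
  bravo needs (4, 3, 0) <= (8, 5, 2) -> finishes; pool += (0, 1, 1) = (8, 6, 3)
  foxtrot needs (2, 4, 2) <= (8, 6, 3) -> finishes; pool += (0, 1, 1) = (8, 7, 4)


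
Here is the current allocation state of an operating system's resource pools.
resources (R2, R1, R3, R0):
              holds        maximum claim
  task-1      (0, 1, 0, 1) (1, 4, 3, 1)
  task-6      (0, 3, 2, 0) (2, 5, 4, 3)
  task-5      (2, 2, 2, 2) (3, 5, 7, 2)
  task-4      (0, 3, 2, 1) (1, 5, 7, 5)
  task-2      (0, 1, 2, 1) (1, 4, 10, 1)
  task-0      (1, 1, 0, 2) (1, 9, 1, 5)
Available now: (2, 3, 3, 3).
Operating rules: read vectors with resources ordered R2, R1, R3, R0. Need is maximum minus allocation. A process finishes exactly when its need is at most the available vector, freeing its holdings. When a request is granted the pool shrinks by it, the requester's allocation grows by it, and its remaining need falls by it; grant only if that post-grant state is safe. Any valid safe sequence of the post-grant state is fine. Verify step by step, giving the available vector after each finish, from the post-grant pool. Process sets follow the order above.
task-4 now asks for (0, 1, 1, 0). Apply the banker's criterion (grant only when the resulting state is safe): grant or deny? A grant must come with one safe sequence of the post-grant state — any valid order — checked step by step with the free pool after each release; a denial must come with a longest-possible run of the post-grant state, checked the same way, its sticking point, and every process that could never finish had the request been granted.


GRANT. The post-grant state is safe; one safe sequence: task-6, task-1, task-4, task-5, task-0, task-2.
Key observation: even at the reduced pool (2, 2, 2, 3), task-6 fits immediately, so safety survives the grant.
Verifying the post-grant state step by step:
  pool = (2, 2, 2, 3)
  task-6: need (2, 2, 2, 3) fits (2, 2, 2, 3); releases (0, 3, 2, 0), pool now (2, 5, 4, 3)
  task-1: need (1, 3, 3, 0) fits (2, 5, 4, 3); releases (0, 1, 0, 1), pool now (2, 6, 4, 4)
  task-4: need (1, 1, 4, 4) fits (2, 6, 4, 4); releases (0, 4, 3, 1), pool now (2, 10, 7, 5)
  task-5: need (1, 3, 5, 0) fits (2, 10, 7, 5); releases (2, 2, 2, 2), pool now (4, 12, 9, 7)
  task-0: need (0, 8, 1, 3) fits (4, 12, 9, 7); releases (1, 1, 0, 2), pool now (5, 13, 9, 9)
  task-2: need (1, 3, 8, 0) fits (5, 13, 9, 9); releases (0, 1, 2, 1), pool now (5, 14, 11, 10)


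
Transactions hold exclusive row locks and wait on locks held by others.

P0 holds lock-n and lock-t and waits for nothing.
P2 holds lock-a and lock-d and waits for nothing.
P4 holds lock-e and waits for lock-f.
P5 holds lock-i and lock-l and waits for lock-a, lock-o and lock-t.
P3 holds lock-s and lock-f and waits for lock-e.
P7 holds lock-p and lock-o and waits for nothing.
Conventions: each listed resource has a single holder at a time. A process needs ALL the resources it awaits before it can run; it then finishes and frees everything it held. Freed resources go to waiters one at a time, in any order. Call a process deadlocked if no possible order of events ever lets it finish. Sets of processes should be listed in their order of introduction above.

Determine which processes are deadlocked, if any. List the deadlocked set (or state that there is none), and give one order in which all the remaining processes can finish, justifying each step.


The deadlocked set is P4 and P3.
Key observation: P4 -> P3 -> P4 is a circular wait — nothing in it can go first; no other process is dragged down with it.
A valid finishing order for the others: P7, P0, P2, P5.
Check, step by step:
  P7 waits on nothing -> runs at once and releases lock-p and lock-o
  P0 waits on nothing -> runs at once and releases lock-n and lock-t
  P2 waits on nothing -> runs at once and releases lock-a and lock-d
  P5: everything it awaited (lock-a, lock-o and lock-t) is free; runs, freeing lock-i and lock-l


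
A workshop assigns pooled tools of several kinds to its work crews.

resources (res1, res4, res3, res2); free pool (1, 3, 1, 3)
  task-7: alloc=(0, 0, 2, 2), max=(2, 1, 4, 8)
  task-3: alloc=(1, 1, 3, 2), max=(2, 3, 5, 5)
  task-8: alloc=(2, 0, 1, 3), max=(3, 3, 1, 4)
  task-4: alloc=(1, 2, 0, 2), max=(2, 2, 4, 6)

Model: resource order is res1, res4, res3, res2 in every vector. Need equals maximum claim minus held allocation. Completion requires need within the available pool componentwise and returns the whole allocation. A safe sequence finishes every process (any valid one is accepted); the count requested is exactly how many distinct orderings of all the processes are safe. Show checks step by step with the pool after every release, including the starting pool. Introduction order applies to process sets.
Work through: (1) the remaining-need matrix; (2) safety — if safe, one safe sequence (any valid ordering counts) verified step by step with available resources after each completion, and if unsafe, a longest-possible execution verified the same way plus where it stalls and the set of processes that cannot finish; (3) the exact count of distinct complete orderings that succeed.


(1) Need matrix, components ordered res1, res4, res3, res2:
  task-7: (2, 1, 2, 6)
  task-3: (1, 2, 2, 3)
  task-8: (1, 3, 0, 1)
  task-4: (1, 0, 4, 4)
(2) SAFE. One safe sequence: task-8, task-7, task-3, task-4.
Key observation: at task-8 the run first touches a limit — (1, 3, 0, 1) against (1, 3, 1, 3), exact on a resource it actually requests.
Verifying each step:
  pool = (1, 3, 1, 3)
  task-8 needs (1, 3, 0, 1) <= (1, 3, 1, 3) -> finishes; pool += (2, 0, 1, 3) = (3, 3, 2, 6)
  task-7 needs (2, 1, 2, 6) <= (3, 3, 2, 6) -> finishes; pool += (0, 0, 2, 2) = (3, 3, 4, 8)
  task-3 needs (1, 2, 2, 3) <= (3, 3, 4, 8) -> finishes; pool += (1, 1, 3, 2) = (4, 4, 7, 10)
  task-4 needs (1, 0, 4, 4) <= (4, 4, 7, 10) -> finishes; pool += (1, 2, 0, 2) = (5, 6, 7, 12)
(3) Precisely 4 of the possible complete orderings are safe sequences.


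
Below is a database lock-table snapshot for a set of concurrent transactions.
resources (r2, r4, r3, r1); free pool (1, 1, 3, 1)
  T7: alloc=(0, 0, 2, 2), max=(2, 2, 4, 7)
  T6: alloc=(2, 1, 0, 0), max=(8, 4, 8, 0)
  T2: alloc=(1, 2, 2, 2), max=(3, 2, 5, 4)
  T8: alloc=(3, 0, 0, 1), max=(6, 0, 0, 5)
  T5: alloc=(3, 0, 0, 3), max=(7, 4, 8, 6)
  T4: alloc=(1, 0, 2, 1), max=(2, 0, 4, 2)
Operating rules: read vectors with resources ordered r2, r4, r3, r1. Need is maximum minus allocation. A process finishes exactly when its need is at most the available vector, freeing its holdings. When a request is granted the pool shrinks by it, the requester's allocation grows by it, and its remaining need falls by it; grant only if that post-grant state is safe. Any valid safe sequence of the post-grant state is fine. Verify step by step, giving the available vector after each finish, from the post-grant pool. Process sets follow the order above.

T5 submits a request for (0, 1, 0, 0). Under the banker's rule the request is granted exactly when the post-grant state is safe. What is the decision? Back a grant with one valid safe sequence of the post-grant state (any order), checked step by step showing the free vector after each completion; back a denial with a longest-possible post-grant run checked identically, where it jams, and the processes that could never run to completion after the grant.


DENY: after the grant no complete ordering would exist.
Key observation: T4, T2, T8, T7 can finish, but then (6, 2, 9, 7) is all there is, and the blocked group's r4 demands exceed it.
Pretend the grant happened; the run T4, T2, T8, T7 goes as far as possible. Check, step by step:
  pool = (1, 0, 3, 1)
  T4 needs (1, 0, 2, 1) <= (1, 0, 3, 1) -> finishes; pool += (1, 0, 2, 1) = (2, 0, 5, 2)
  T2 needs (2, 0, 3, 2) <= (2, 0, 5, 2) -> finishes; pool += (1, 2, 2, 2) = (3, 2, 7, 4)
  T8 needs (3, 0, 0, 4) <= (3, 2, 7, 4) -> finishes; pool += (3, 0, 0, 1) = (6, 2, 7, 5)
  T7 needs (2, 2, 2, 5) <= (6, 2, 7, 5) -> finishes; pool += (0, 0, 2, 2) = (6, 2, 9, 7)
  T6 cannot run: need (6, 3, 8, 0) vs free (6, 2, 9, 7) (insufficient r4)
  T5 cannot run: need (4, 3, 8, 3) vs free (6, 2, 9, 7) (insufficient r4)
Had the request been granted, T6 and T5 could never finish.


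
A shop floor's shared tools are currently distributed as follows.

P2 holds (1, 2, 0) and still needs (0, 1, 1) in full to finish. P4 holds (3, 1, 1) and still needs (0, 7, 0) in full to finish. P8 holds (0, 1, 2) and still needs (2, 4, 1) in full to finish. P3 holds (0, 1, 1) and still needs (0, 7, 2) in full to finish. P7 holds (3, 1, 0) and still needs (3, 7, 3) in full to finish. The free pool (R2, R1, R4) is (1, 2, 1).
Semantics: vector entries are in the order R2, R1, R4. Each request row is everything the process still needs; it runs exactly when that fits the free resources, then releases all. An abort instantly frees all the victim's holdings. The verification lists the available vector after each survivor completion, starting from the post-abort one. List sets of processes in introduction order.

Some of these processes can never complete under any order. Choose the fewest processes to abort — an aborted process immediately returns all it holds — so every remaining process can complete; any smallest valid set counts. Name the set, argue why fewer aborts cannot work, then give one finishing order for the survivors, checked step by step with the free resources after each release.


Abort P3 and P7.
Key observation: before aborting P3 and P7, P4 was permanently blocked — no order could ever run it; afterwards it completes at step 3.
Minimality, checking each single-abort alternative: P2 alone leaves P4 blocked (short on R1); P4 alone leaves P3 blocked (short on R1); P8 alone leaves P4 blocked (short on R1); P3 alone leaves P4 blocked (short on R1); P7 alone leaves P4 blocked (short on R1).
The survivors complete as P2, P8, P4. Step-by-step check (starting from the post-abort pool):
  pool = (4, 4, 2)
  run P2 (needs (0, 1, 1), free (4, 4, 2)); after release of (1, 2, 0) the pool is (5, 6, 2)
  run P8 (needs (2, 4, 1), free (5, 6, 2)); after release of (0, 1, 2) the pool is (5, 7, 4)
  run P4 (needs (0, 7, 0), free (5, 7, 4)); after release of (3, 1, 1) the pool is (8, 8, 5)


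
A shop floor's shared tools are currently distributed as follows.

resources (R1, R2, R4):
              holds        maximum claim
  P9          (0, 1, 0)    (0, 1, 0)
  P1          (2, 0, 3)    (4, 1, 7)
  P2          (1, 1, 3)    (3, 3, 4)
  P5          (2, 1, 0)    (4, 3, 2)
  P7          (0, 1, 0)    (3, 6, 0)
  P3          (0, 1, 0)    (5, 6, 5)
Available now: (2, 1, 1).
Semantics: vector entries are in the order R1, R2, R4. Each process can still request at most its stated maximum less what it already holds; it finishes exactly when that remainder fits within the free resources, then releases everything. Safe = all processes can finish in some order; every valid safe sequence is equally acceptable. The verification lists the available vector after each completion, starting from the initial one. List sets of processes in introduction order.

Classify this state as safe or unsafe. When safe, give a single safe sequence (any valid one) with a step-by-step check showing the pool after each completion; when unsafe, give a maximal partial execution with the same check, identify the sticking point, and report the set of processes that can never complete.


UNSAFE.
Key observation: R2 is the bottleneck — with P9, P2, P5, P1 done the pool holds (7, 4, 7), short of every remaining need.
A maximal execution: P9, P2, P5, P1 — then nothing else fits. Walking it through:
  pool = (2, 1, 1)
  P9 needs (0, 0, 0) <= (2, 1, 1) -> finishes; pool += (0, 1, 0) = (2, 2, 1)
  P2 needs (2, 2, 1) <= (2, 2, 1) -> finishes; pool += (1, 1, 3) = (3, 3, 4)
  P5 needs (2, 2, 2) <= (3, 3, 4) -> finishes; pool += (2, 1, 0) = (5, 4, 4)
  P1 needs (2, 1, 4) <= (5, 4, 4) -> finishes; pool += (2, 0, 3) = (7, 4, 7)
  blocked: P7 wants (3, 5, 0), pool (7, 4, 7) — not enough R2
  blocked: P3 wants (5, 5, 5), pool (7, 4, 7) — not enough R2
Processes that can never finish: P7 and P3.


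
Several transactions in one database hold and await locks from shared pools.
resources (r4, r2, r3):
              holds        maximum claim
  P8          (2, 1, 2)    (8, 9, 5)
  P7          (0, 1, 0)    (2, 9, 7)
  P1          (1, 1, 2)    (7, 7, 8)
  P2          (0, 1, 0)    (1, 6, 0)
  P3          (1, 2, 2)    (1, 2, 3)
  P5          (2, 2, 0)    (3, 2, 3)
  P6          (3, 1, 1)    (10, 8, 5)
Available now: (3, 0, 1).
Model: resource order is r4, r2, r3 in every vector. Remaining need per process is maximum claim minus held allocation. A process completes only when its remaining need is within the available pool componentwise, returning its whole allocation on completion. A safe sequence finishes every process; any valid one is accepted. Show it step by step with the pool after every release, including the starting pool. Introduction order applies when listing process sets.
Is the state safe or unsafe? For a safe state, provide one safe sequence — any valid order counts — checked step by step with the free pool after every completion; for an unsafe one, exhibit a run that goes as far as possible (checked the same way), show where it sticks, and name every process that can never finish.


The state is UNSAFE.
Key observation: once P3, P5 finish, the pool peaks at (6, 4, 3) — and every remaining process still needs more r2 than that.
Going as far as possible: P3, P5; after that, nothing fits. Check, step by step:
  pool = (3, 0, 1)
  P3 needs (0, 0, 1) <= (3, 0, 1) -> finishes; pool += (1, 2, 2) = (4, 2, 3)
  P5 needs (1, 0, 3) <= (4, 2, 3) -> finishes; pool += (2, 2, 0) = (6, 4, 3)
  P8 cannot run: need (6, 8, 3) vs free (6, 4, 3) (insufficient r2)
  P7 cannot run: need (2, 8, 7) vs free (6, 4, 3) (insufficient r2 and r3)
  P1 cannot run: need (6, 6, 6) vs free (6, 4, 3) (insufficient r2 and r3)
  P2 cannot run: need (1, 5, 0) vs free (6, 4, 3) (insufficient r2)
  P6 cannot run: need (7, 7, 4) vs free (6, 4, 3) (insufficient r4, r2 and r3)
Permanently blocked: P8, P7, P1, P2 and P6.


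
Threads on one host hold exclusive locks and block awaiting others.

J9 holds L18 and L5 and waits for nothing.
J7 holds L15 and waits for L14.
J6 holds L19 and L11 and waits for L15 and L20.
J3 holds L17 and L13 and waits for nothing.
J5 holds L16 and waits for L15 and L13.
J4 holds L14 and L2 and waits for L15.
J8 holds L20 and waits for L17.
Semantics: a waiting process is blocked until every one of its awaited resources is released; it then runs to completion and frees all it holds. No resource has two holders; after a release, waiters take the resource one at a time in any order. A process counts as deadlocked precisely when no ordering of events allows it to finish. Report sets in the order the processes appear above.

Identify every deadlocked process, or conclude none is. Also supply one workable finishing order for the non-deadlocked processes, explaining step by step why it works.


Deadlocked set: J7, J6, J5 and J4.
Key observation: nobody on the ring J7 -> J4 -> J7 can start until another member finishes, which never happens; J6 and J5 wait into the deadlock from upstream.
A valid finishing order for the others: J9, J3, J8.
Walking it through:
  J9 waits on nothing -> runs at once and releases L18 and L5
  J3 waits on nothing -> runs at once and releases L17 and L13
  J8 waits on L17 — all released -> runs and releases L20


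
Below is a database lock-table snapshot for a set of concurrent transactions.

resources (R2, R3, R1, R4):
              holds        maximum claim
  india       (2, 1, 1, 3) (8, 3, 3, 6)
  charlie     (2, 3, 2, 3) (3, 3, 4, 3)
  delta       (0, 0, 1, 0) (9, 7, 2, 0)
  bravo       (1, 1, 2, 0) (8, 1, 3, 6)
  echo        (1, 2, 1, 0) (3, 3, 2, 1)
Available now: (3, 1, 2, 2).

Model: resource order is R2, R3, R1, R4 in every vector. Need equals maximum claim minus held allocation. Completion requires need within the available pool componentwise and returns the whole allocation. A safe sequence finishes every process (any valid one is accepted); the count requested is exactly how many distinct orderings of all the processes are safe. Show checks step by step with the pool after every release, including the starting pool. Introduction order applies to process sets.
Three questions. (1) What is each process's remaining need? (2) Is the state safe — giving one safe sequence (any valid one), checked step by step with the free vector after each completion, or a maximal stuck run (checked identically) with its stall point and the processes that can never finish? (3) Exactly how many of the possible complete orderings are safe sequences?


(1) Remaining need (order R2, R3, R1, R4):
  india: (6, 2, 2, 3)
  charlie: (1, 0, 2, 0)
  delta: (9, 7, 1, 0)
  bravo: (7, 0, 1, 6)
  echo: (2, 1, 1, 1)
(2) The state is SAFE; one workable sequence: charlie, echo, india, bravo, delta.
Key observation: reading the order forward, charlie is the first process whose need (1, 0, 2, 0) meets the free pool (3, 1, 2, 2) exactly on a resource it requests.
Step-by-step check:
  pool = (3, 1, 2, 2)
  charlie needs (1, 0, 2, 0) <= (3, 1, 2, 2) -> finishes; pool += (2, 3, 2, 3) = (5, 4, 4, 5)
  echo needs (2, 1, 1, 1) <= (5, 4, 4, 5) -> finishes; pool += (1, 2, 1, 0) = (6, 6, 5, 5)
  india needs (6, 2, 2, 3) <= (6, 6, 5, 5) -> finishes; pool += (2, 1, 1, 3) = (8, 7, 6, 8)
  bravo needs (7, 0, 1, 6) <= (8, 7, 6, 8) -> finishes; pool += (1, 1, 2, 0) = (9, 8, 8, 8)
  delta needs (9, 7, 1, 0) <= (9, 8, 8, 8) -> finishes; pool += (0, 0, 1, 0) = (9, 8, 9, 8)
(3) Exactly 2 of the possible complete orderings are safe sequences.


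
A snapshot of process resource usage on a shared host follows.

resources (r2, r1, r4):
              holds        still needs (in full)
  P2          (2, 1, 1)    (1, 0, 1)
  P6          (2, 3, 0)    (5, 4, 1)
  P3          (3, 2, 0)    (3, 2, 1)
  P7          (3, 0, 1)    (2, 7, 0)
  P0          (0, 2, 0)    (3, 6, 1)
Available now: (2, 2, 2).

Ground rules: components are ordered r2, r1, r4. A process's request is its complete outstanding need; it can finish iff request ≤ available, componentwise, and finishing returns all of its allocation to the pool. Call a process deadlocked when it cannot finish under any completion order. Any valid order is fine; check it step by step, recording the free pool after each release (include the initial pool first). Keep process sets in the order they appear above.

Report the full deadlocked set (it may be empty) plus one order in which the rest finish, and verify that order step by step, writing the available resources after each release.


The deadlocked set is empty.
Key observation: P2 leads a chain of completions in which each release enables another process.
The rest can finish in the order P2, P3, P6, P0, P7. Check, step by step:
  pool = (2, 2, 2)
  P2: need (1, 0, 1) fits (2, 2, 2); releases (2, 1, 1), pool now (4, 3, 3)
  P3: need (3, 2, 1) fits (4, 3, 3); releases (3, 2, 0), pool now (7, 5, 3)
  P6: need (5, 4, 1) fits (7, 5, 3); releases (2, 3, 0), pool now (9, 8, 3)
  P0: need (3, 6, 1) fits (9, 8, 3); releases (0, 2, 0), pool now (9, 10, 3)
  P7: need (2, 7, 0) fits (9, 10, 3); releases (3, 0, 1), pool now (12, 10, 4)


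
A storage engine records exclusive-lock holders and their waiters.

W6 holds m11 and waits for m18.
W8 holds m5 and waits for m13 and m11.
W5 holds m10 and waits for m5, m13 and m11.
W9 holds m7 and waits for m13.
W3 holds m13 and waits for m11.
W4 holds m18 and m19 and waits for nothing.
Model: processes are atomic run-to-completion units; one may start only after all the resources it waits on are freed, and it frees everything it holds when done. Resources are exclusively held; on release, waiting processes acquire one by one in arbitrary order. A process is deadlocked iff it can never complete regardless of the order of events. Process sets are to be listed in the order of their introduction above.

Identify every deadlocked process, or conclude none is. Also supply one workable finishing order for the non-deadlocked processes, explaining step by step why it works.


The deadlocked set is empty.
Key observation: although several processes wait, no cycle exists — each chain bottoms out at a free runner.
One completion order for the rest: W4, W6, W3, W9, W8, W5.
Walking it through:
  W4 waits on nothing -> runs at once and releases m18 and m19
  run W6 (all its waits — m18 — are resolved); releases m11
  run W3 (all its waits — m11 — are resolved); releases m13
  run W9 (all its waits — m13 — are resolved); releases m7
  run W8 (all its waits — m13 and m11 — are resolved); releases m5
  run W5 (all its waits — m5, m13 and m11 — are resolved); releases m10


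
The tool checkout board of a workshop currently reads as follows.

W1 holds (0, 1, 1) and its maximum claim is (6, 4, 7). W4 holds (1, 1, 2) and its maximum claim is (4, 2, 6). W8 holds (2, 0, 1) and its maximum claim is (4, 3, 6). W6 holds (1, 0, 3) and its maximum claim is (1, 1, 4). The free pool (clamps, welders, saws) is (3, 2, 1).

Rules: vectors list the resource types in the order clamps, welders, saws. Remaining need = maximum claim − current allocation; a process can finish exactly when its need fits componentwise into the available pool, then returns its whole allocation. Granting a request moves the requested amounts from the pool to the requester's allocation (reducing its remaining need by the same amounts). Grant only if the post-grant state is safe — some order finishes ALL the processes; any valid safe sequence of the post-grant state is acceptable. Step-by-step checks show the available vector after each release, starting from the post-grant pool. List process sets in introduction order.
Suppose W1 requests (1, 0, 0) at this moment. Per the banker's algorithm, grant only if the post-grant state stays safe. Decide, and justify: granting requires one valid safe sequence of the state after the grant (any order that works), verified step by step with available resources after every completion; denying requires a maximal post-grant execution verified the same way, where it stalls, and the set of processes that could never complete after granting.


GRANT: granting preserves safety; a valid post-grant sequence is W6, W4, W8, W1.
Key observation: after the grant the pool drops to (2, 2, 1), which still lets W6 finish first and unwind the rest.
Check on the post-grant state, step by step:
  pool = (2, 2, 1)
  W6: need (0, 1, 1) fits (2, 2, 1); releases (1, 0, 3), pool now (3, 2, 4)
  W4: need (3, 1, 4) fits (3, 2, 4); releases (1, 1, 2), pool now (4, 3, 6)
  W8: need (2, 3, 5) fits (4, 3, 6); releases (2, 0, 1), pool now (6, 3, 7)
  W1: need (5, 3, 6) fits (6, 3, 7); releases (1, 1, 1), pool now (7, 4, 8)


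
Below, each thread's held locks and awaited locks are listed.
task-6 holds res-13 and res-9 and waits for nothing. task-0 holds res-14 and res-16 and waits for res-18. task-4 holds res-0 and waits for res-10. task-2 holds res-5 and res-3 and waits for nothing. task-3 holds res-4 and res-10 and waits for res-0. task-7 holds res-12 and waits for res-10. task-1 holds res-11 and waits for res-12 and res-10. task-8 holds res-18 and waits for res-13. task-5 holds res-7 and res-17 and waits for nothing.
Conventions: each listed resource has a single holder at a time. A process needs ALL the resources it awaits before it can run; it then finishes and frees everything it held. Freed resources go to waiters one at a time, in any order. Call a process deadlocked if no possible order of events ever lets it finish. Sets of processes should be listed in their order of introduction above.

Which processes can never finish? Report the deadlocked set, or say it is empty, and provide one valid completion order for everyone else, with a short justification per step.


Deadlocked set: task-4, task-3, task-7 and task-1.
Key observation: the waits loop around task-4 -> task-3 -> task-4 with no way out; task-7 and task-1 wait into the deadlock from upstream.
The rest can finish in the order task-2, task-6, task-5, task-8, task-0.
Walking it through:
  run task-2 (it waits on nothing); releases res-5 and res-3
  run task-6 (it waits on nothing); releases res-13 and res-9
  run task-5 (it waits on nothing); releases res-7 and res-17
  run task-8 (all its waits — res-13 — are resolved); releases res-18
  run task-0 (all its waits — res-18 — are resolved); releases res-14 and res-16


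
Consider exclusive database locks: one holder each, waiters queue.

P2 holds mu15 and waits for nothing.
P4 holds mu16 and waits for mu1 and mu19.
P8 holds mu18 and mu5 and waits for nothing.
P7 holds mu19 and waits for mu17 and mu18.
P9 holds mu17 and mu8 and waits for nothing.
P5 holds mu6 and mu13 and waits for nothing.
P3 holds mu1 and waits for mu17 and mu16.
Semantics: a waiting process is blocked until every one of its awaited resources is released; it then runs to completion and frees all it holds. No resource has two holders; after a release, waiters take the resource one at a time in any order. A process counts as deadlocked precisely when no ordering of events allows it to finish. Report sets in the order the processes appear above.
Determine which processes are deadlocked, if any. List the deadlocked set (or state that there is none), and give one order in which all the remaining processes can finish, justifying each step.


Deadlocked set: P4 and P3.
Key observation: P4 -> P3 -> P4 is a circular wait — nothing in it can go first; no other process is dragged down with it.
A valid finishing order for the others: P8, P9, P5, P7, P2.
Verifying each step:
  P8 waits on nothing -> runs at once and releases mu18 and mu5
  P9 waits on nothing -> runs at once and releases mu17 and mu8
  P5 waits on nothing -> runs at once and releases mu6 and mu13
  P7: everything it awaited (mu17 and mu18) is free; runs, freeing mu19
  P2 waits on nothing -> runs at once and releases mu15
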